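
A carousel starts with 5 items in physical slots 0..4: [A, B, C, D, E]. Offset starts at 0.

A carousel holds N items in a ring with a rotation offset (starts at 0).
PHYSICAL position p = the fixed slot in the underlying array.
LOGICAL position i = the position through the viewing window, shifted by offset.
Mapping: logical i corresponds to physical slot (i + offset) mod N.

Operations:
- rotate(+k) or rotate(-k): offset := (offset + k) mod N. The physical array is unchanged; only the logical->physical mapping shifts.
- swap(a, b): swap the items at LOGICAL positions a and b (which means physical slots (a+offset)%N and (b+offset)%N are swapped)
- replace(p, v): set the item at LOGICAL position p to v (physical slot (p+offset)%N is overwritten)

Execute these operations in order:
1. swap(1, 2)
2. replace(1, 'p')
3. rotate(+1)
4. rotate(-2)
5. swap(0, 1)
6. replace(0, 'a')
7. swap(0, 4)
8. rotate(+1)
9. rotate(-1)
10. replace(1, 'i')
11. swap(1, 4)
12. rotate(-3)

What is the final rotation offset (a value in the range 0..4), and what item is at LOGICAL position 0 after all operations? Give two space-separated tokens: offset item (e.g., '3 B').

Answer: 1 p

Derivation:
After op 1 (swap(1, 2)): offset=0, physical=[A,C,B,D,E], logical=[A,C,B,D,E]
After op 2 (replace(1, 'p')): offset=0, physical=[A,p,B,D,E], logical=[A,p,B,D,E]
After op 3 (rotate(+1)): offset=1, physical=[A,p,B,D,E], logical=[p,B,D,E,A]
After op 4 (rotate(-2)): offset=4, physical=[A,p,B,D,E], logical=[E,A,p,B,D]
After op 5 (swap(0, 1)): offset=4, physical=[E,p,B,D,A], logical=[A,E,p,B,D]
After op 6 (replace(0, 'a')): offset=4, physical=[E,p,B,D,a], logical=[a,E,p,B,D]
After op 7 (swap(0, 4)): offset=4, physical=[E,p,B,a,D], logical=[D,E,p,B,a]
After op 8 (rotate(+1)): offset=0, physical=[E,p,B,a,D], logical=[E,p,B,a,D]
After op 9 (rotate(-1)): offset=4, physical=[E,p,B,a,D], logical=[D,E,p,B,a]
After op 10 (replace(1, 'i')): offset=4, physical=[i,p,B,a,D], logical=[D,i,p,B,a]
After op 11 (swap(1, 4)): offset=4, physical=[a,p,B,i,D], logical=[D,a,p,B,i]
After op 12 (rotate(-3)): offset=1, physical=[a,p,B,i,D], logical=[p,B,i,D,a]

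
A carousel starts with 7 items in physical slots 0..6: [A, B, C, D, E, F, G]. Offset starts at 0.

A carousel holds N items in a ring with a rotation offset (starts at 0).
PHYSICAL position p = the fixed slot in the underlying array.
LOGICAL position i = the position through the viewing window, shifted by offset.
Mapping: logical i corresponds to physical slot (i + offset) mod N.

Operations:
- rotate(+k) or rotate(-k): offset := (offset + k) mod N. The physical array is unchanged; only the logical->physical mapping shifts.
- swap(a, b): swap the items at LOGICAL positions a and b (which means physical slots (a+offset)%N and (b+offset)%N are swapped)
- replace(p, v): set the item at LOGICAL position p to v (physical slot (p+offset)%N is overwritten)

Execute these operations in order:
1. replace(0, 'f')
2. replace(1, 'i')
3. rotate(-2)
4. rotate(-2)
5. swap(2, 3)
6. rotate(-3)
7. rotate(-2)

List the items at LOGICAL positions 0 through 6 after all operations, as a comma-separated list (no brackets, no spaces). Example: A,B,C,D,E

Answer: G,F,f,i,C,D,E

Derivation:
After op 1 (replace(0, 'f')): offset=0, physical=[f,B,C,D,E,F,G], logical=[f,B,C,D,E,F,G]
After op 2 (replace(1, 'i')): offset=0, physical=[f,i,C,D,E,F,G], logical=[f,i,C,D,E,F,G]
After op 3 (rotate(-2)): offset=5, physical=[f,i,C,D,E,F,G], logical=[F,G,f,i,C,D,E]
After op 4 (rotate(-2)): offset=3, physical=[f,i,C,D,E,F,G], logical=[D,E,F,G,f,i,C]
After op 5 (swap(2, 3)): offset=3, physical=[f,i,C,D,E,G,F], logical=[D,E,G,F,f,i,C]
After op 6 (rotate(-3)): offset=0, physical=[f,i,C,D,E,G,F], logical=[f,i,C,D,E,G,F]
After op 7 (rotate(-2)): offset=5, physical=[f,i,C,D,E,G,F], logical=[G,F,f,i,C,D,E]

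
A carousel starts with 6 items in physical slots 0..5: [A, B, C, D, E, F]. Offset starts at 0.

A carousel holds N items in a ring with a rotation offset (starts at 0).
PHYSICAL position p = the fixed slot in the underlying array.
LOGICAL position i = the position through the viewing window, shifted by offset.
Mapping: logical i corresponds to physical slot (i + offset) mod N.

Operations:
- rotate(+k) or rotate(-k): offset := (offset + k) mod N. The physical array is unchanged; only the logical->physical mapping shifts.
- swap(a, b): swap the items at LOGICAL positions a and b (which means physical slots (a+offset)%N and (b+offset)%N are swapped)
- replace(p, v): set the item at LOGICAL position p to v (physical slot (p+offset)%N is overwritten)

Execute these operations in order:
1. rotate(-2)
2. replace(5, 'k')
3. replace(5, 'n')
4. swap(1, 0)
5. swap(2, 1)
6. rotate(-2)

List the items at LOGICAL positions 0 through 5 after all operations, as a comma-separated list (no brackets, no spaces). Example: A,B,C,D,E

Answer: C,n,F,A,E,B

Derivation:
After op 1 (rotate(-2)): offset=4, physical=[A,B,C,D,E,F], logical=[E,F,A,B,C,D]
After op 2 (replace(5, 'k')): offset=4, physical=[A,B,C,k,E,F], logical=[E,F,A,B,C,k]
After op 3 (replace(5, 'n')): offset=4, physical=[A,B,C,n,E,F], logical=[E,F,A,B,C,n]
After op 4 (swap(1, 0)): offset=4, physical=[A,B,C,n,F,E], logical=[F,E,A,B,C,n]
After op 5 (swap(2, 1)): offset=4, physical=[E,B,C,n,F,A], logical=[F,A,E,B,C,n]
After op 6 (rotate(-2)): offset=2, physical=[E,B,C,n,F,A], logical=[C,n,F,A,E,B]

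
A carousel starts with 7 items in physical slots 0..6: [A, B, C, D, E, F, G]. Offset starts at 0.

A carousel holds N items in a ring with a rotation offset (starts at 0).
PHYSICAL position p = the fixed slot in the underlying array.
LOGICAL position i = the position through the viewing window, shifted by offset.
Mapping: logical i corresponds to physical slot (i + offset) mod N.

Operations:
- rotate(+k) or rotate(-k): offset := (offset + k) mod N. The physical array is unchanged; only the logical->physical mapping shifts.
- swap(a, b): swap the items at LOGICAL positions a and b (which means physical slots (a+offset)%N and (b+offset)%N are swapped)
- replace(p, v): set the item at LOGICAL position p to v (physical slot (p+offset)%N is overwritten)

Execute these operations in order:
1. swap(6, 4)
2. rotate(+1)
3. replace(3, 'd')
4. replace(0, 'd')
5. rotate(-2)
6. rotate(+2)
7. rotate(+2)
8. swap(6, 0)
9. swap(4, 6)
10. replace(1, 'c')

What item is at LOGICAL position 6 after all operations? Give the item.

Answer: A

Derivation:
After op 1 (swap(6, 4)): offset=0, physical=[A,B,C,D,G,F,E], logical=[A,B,C,D,G,F,E]
After op 2 (rotate(+1)): offset=1, physical=[A,B,C,D,G,F,E], logical=[B,C,D,G,F,E,A]
After op 3 (replace(3, 'd')): offset=1, physical=[A,B,C,D,d,F,E], logical=[B,C,D,d,F,E,A]
After op 4 (replace(0, 'd')): offset=1, physical=[A,d,C,D,d,F,E], logical=[d,C,D,d,F,E,A]
After op 5 (rotate(-2)): offset=6, physical=[A,d,C,D,d,F,E], logical=[E,A,d,C,D,d,F]
After op 6 (rotate(+2)): offset=1, physical=[A,d,C,D,d,F,E], logical=[d,C,D,d,F,E,A]
After op 7 (rotate(+2)): offset=3, physical=[A,d,C,D,d,F,E], logical=[D,d,F,E,A,d,C]
After op 8 (swap(6, 0)): offset=3, physical=[A,d,D,C,d,F,E], logical=[C,d,F,E,A,d,D]
After op 9 (swap(4, 6)): offset=3, physical=[D,d,A,C,d,F,E], logical=[C,d,F,E,D,d,A]
After op 10 (replace(1, 'c')): offset=3, physical=[D,d,A,C,c,F,E], logical=[C,c,F,E,D,d,A]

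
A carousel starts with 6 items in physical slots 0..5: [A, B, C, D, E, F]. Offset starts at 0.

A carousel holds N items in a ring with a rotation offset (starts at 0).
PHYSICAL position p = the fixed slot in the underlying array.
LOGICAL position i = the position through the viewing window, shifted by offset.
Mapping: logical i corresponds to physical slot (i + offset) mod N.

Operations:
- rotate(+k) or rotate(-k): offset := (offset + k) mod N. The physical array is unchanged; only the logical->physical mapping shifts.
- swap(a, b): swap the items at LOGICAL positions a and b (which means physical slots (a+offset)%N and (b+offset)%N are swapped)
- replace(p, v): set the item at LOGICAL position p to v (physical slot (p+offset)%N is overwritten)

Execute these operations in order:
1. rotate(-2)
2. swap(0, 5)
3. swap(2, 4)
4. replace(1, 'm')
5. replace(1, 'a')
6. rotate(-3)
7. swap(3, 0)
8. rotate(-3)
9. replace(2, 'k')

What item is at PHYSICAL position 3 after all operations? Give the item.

Answer: E

Derivation:
After op 1 (rotate(-2)): offset=4, physical=[A,B,C,D,E,F], logical=[E,F,A,B,C,D]
After op 2 (swap(0, 5)): offset=4, physical=[A,B,C,E,D,F], logical=[D,F,A,B,C,E]
After op 3 (swap(2, 4)): offset=4, physical=[C,B,A,E,D,F], logical=[D,F,C,B,A,E]
After op 4 (replace(1, 'm')): offset=4, physical=[C,B,A,E,D,m], logical=[D,m,C,B,A,E]
After op 5 (replace(1, 'a')): offset=4, physical=[C,B,A,E,D,a], logical=[D,a,C,B,A,E]
After op 6 (rotate(-3)): offset=1, physical=[C,B,A,E,D,a], logical=[B,A,E,D,a,C]
After op 7 (swap(3, 0)): offset=1, physical=[C,D,A,E,B,a], logical=[D,A,E,B,a,C]
After op 8 (rotate(-3)): offset=4, physical=[C,D,A,E,B,a], logical=[B,a,C,D,A,E]
After op 9 (replace(2, 'k')): offset=4, physical=[k,D,A,E,B,a], logical=[B,a,k,D,A,E]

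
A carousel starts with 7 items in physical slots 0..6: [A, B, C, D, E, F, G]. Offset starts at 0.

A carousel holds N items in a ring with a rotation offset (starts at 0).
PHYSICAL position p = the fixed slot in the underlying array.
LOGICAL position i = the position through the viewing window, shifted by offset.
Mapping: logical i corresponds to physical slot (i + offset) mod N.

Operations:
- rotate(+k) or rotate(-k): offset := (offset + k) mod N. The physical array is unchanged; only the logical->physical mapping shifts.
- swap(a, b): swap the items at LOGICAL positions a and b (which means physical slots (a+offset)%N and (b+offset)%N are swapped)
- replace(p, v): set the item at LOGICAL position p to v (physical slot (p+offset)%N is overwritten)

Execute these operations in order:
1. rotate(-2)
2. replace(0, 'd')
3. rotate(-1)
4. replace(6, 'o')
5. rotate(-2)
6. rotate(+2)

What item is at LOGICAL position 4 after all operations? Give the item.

After op 1 (rotate(-2)): offset=5, physical=[A,B,C,D,E,F,G], logical=[F,G,A,B,C,D,E]
After op 2 (replace(0, 'd')): offset=5, physical=[A,B,C,D,E,d,G], logical=[d,G,A,B,C,D,E]
After op 3 (rotate(-1)): offset=4, physical=[A,B,C,D,E,d,G], logical=[E,d,G,A,B,C,D]
After op 4 (replace(6, 'o')): offset=4, physical=[A,B,C,o,E,d,G], logical=[E,d,G,A,B,C,o]
After op 5 (rotate(-2)): offset=2, physical=[A,B,C,o,E,d,G], logical=[C,o,E,d,G,A,B]
After op 6 (rotate(+2)): offset=4, physical=[A,B,C,o,E,d,G], logical=[E,d,G,A,B,C,o]

Answer: B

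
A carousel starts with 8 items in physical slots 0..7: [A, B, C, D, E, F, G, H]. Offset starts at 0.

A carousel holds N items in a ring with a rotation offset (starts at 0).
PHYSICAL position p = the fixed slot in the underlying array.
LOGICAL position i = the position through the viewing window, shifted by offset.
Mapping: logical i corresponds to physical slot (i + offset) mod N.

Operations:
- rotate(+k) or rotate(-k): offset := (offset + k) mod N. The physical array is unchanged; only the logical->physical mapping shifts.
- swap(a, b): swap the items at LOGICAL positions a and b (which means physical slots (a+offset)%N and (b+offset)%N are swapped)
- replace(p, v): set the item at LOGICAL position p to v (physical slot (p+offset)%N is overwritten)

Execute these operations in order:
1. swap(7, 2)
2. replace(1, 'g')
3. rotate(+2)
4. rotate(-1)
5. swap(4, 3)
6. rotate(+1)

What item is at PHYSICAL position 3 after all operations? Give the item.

After op 1 (swap(7, 2)): offset=0, physical=[A,B,H,D,E,F,G,C], logical=[A,B,H,D,E,F,G,C]
After op 2 (replace(1, 'g')): offset=0, physical=[A,g,H,D,E,F,G,C], logical=[A,g,H,D,E,F,G,C]
After op 3 (rotate(+2)): offset=2, physical=[A,g,H,D,E,F,G,C], logical=[H,D,E,F,G,C,A,g]
After op 4 (rotate(-1)): offset=1, physical=[A,g,H,D,E,F,G,C], logical=[g,H,D,E,F,G,C,A]
After op 5 (swap(4, 3)): offset=1, physical=[A,g,H,D,F,E,G,C], logical=[g,H,D,F,E,G,C,A]
After op 6 (rotate(+1)): offset=2, physical=[A,g,H,D,F,E,G,C], logical=[H,D,F,E,G,C,A,g]

Answer: D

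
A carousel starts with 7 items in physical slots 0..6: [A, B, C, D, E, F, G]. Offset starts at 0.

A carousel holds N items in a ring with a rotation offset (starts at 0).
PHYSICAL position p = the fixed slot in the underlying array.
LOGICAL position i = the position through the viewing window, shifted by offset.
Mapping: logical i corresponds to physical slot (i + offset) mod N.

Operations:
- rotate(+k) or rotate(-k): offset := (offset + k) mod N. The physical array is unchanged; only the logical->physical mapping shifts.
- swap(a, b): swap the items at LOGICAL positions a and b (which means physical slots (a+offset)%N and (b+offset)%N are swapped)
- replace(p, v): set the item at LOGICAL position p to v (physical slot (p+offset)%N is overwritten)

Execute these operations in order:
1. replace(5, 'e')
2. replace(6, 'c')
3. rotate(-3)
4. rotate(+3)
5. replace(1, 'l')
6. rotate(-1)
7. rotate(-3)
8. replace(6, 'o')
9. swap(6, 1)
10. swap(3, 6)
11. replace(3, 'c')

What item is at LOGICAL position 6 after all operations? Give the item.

Answer: c

Derivation:
After op 1 (replace(5, 'e')): offset=0, physical=[A,B,C,D,E,e,G], logical=[A,B,C,D,E,e,G]
After op 2 (replace(6, 'c')): offset=0, physical=[A,B,C,D,E,e,c], logical=[A,B,C,D,E,e,c]
After op 3 (rotate(-3)): offset=4, physical=[A,B,C,D,E,e,c], logical=[E,e,c,A,B,C,D]
After op 4 (rotate(+3)): offset=0, physical=[A,B,C,D,E,e,c], logical=[A,B,C,D,E,e,c]
After op 5 (replace(1, 'l')): offset=0, physical=[A,l,C,D,E,e,c], logical=[A,l,C,D,E,e,c]
After op 6 (rotate(-1)): offset=6, physical=[A,l,C,D,E,e,c], logical=[c,A,l,C,D,E,e]
After op 7 (rotate(-3)): offset=3, physical=[A,l,C,D,E,e,c], logical=[D,E,e,c,A,l,C]
After op 8 (replace(6, 'o')): offset=3, physical=[A,l,o,D,E,e,c], logical=[D,E,e,c,A,l,o]
After op 9 (swap(6, 1)): offset=3, physical=[A,l,E,D,o,e,c], logical=[D,o,e,c,A,l,E]
After op 10 (swap(3, 6)): offset=3, physical=[A,l,c,D,o,e,E], logical=[D,o,e,E,A,l,c]
After op 11 (replace(3, 'c')): offset=3, physical=[A,l,c,D,o,e,c], logical=[D,o,e,c,A,l,c]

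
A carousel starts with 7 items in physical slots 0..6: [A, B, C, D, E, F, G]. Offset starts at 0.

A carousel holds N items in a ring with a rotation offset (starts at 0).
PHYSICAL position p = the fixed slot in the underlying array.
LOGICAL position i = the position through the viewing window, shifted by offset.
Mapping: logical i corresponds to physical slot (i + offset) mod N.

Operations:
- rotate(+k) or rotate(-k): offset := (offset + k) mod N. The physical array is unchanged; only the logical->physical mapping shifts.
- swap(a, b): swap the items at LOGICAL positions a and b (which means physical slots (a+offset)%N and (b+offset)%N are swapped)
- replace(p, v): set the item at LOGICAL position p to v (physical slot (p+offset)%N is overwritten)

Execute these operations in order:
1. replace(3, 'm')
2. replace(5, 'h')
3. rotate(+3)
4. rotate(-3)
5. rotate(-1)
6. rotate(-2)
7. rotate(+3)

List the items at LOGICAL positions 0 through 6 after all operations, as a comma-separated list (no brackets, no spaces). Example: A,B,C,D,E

Answer: A,B,C,m,E,h,G

Derivation:
After op 1 (replace(3, 'm')): offset=0, physical=[A,B,C,m,E,F,G], logical=[A,B,C,m,E,F,G]
After op 2 (replace(5, 'h')): offset=0, physical=[A,B,C,m,E,h,G], logical=[A,B,C,m,E,h,G]
After op 3 (rotate(+3)): offset=3, physical=[A,B,C,m,E,h,G], logical=[m,E,h,G,A,B,C]
After op 4 (rotate(-3)): offset=0, physical=[A,B,C,m,E,h,G], logical=[A,B,C,m,E,h,G]
After op 5 (rotate(-1)): offset=6, physical=[A,B,C,m,E,h,G], logical=[G,A,B,C,m,E,h]
After op 6 (rotate(-2)): offset=4, physical=[A,B,C,m,E,h,G], logical=[E,h,G,A,B,C,m]
After op 7 (rotate(+3)): offset=0, physical=[A,B,C,m,E,h,G], logical=[A,B,C,m,E,h,G]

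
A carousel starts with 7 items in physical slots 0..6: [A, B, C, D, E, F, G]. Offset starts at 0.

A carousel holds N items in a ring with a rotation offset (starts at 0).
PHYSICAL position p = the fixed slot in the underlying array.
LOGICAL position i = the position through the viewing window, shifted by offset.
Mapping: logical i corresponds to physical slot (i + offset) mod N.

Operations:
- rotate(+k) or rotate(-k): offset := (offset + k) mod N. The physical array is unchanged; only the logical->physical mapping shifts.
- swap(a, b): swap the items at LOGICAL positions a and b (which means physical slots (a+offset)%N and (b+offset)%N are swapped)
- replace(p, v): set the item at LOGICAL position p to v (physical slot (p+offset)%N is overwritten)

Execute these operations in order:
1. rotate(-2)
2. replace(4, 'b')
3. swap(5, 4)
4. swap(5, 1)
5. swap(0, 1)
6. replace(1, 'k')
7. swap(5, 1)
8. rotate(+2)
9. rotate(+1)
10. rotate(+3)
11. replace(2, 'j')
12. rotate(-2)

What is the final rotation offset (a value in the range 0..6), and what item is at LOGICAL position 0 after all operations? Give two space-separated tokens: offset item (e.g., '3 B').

Answer: 2 D

Derivation:
After op 1 (rotate(-2)): offset=5, physical=[A,B,C,D,E,F,G], logical=[F,G,A,B,C,D,E]
After op 2 (replace(4, 'b')): offset=5, physical=[A,B,b,D,E,F,G], logical=[F,G,A,B,b,D,E]
After op 3 (swap(5, 4)): offset=5, physical=[A,B,D,b,E,F,G], logical=[F,G,A,B,D,b,E]
After op 4 (swap(5, 1)): offset=5, physical=[A,B,D,G,E,F,b], logical=[F,b,A,B,D,G,E]
After op 5 (swap(0, 1)): offset=5, physical=[A,B,D,G,E,b,F], logical=[b,F,A,B,D,G,E]
After op 6 (replace(1, 'k')): offset=5, physical=[A,B,D,G,E,b,k], logical=[b,k,A,B,D,G,E]
After op 7 (swap(5, 1)): offset=5, physical=[A,B,D,k,E,b,G], logical=[b,G,A,B,D,k,E]
After op 8 (rotate(+2)): offset=0, physical=[A,B,D,k,E,b,G], logical=[A,B,D,k,E,b,G]
After op 9 (rotate(+1)): offset=1, physical=[A,B,D,k,E,b,G], logical=[B,D,k,E,b,G,A]
After op 10 (rotate(+3)): offset=4, physical=[A,B,D,k,E,b,G], logical=[E,b,G,A,B,D,k]
After op 11 (replace(2, 'j')): offset=4, physical=[A,B,D,k,E,b,j], logical=[E,b,j,A,B,D,k]
After op 12 (rotate(-2)): offset=2, physical=[A,B,D,k,E,b,j], logical=[D,k,E,b,j,A,B]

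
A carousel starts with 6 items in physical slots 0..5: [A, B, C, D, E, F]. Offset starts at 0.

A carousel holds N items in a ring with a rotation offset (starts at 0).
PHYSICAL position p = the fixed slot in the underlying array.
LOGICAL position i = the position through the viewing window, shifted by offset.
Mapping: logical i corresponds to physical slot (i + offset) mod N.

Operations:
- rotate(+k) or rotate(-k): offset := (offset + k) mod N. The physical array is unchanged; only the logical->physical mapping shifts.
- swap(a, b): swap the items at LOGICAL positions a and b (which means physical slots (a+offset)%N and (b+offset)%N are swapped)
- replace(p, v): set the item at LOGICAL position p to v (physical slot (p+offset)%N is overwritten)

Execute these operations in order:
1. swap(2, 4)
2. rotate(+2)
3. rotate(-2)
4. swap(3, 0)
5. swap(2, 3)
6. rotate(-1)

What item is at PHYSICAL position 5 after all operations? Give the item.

After op 1 (swap(2, 4)): offset=0, physical=[A,B,E,D,C,F], logical=[A,B,E,D,C,F]
After op 2 (rotate(+2)): offset=2, physical=[A,B,E,D,C,F], logical=[E,D,C,F,A,B]
After op 3 (rotate(-2)): offset=0, physical=[A,B,E,D,C,F], logical=[A,B,E,D,C,F]
After op 4 (swap(3, 0)): offset=0, physical=[D,B,E,A,C,F], logical=[D,B,E,A,C,F]
After op 5 (swap(2, 3)): offset=0, physical=[D,B,A,E,C,F], logical=[D,B,A,E,C,F]
After op 6 (rotate(-1)): offset=5, physical=[D,B,A,E,C,F], logical=[F,D,B,A,E,C]

Answer: F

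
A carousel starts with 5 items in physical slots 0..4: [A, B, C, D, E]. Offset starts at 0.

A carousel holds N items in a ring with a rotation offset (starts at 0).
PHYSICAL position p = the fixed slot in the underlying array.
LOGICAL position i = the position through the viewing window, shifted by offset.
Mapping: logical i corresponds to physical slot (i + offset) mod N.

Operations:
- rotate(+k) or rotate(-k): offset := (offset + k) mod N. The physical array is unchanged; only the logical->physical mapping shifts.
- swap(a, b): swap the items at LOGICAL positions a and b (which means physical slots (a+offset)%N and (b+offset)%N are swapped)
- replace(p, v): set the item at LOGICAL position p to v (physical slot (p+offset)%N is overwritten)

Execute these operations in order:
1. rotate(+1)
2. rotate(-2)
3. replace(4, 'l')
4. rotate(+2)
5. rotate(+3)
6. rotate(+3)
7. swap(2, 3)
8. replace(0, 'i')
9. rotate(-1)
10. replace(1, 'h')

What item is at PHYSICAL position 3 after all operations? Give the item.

After op 1 (rotate(+1)): offset=1, physical=[A,B,C,D,E], logical=[B,C,D,E,A]
After op 2 (rotate(-2)): offset=4, physical=[A,B,C,D,E], logical=[E,A,B,C,D]
After op 3 (replace(4, 'l')): offset=4, physical=[A,B,C,l,E], logical=[E,A,B,C,l]
After op 4 (rotate(+2)): offset=1, physical=[A,B,C,l,E], logical=[B,C,l,E,A]
After op 5 (rotate(+3)): offset=4, physical=[A,B,C,l,E], logical=[E,A,B,C,l]
After op 6 (rotate(+3)): offset=2, physical=[A,B,C,l,E], logical=[C,l,E,A,B]
After op 7 (swap(2, 3)): offset=2, physical=[E,B,C,l,A], logical=[C,l,A,E,B]
After op 8 (replace(0, 'i')): offset=2, physical=[E,B,i,l,A], logical=[i,l,A,E,B]
After op 9 (rotate(-1)): offset=1, physical=[E,B,i,l,A], logical=[B,i,l,A,E]
After op 10 (replace(1, 'h')): offset=1, physical=[E,B,h,l,A], logical=[B,h,l,A,E]

Answer: l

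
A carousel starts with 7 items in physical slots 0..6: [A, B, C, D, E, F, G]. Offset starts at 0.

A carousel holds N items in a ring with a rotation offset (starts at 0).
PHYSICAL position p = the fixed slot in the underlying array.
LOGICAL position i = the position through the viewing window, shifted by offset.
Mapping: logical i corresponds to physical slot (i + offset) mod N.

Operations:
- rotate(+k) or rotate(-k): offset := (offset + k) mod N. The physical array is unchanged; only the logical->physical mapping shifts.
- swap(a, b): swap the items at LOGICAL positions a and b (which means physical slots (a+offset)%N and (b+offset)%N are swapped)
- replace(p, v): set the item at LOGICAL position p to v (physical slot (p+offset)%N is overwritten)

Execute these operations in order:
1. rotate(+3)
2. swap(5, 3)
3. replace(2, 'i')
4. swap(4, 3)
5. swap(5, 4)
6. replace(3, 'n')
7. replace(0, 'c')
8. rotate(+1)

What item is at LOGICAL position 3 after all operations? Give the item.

Answer: G

Derivation:
After op 1 (rotate(+3)): offset=3, physical=[A,B,C,D,E,F,G], logical=[D,E,F,G,A,B,C]
After op 2 (swap(5, 3)): offset=3, physical=[A,G,C,D,E,F,B], logical=[D,E,F,B,A,G,C]
After op 3 (replace(2, 'i')): offset=3, physical=[A,G,C,D,E,i,B], logical=[D,E,i,B,A,G,C]
After op 4 (swap(4, 3)): offset=3, physical=[B,G,C,D,E,i,A], logical=[D,E,i,A,B,G,C]
After op 5 (swap(5, 4)): offset=3, physical=[G,B,C,D,E,i,A], logical=[D,E,i,A,G,B,C]
After op 6 (replace(3, 'n')): offset=3, physical=[G,B,C,D,E,i,n], logical=[D,E,i,n,G,B,C]
After op 7 (replace(0, 'c')): offset=3, physical=[G,B,C,c,E,i,n], logical=[c,E,i,n,G,B,C]
After op 8 (rotate(+1)): offset=4, physical=[G,B,C,c,E,i,n], logical=[E,i,n,G,B,C,c]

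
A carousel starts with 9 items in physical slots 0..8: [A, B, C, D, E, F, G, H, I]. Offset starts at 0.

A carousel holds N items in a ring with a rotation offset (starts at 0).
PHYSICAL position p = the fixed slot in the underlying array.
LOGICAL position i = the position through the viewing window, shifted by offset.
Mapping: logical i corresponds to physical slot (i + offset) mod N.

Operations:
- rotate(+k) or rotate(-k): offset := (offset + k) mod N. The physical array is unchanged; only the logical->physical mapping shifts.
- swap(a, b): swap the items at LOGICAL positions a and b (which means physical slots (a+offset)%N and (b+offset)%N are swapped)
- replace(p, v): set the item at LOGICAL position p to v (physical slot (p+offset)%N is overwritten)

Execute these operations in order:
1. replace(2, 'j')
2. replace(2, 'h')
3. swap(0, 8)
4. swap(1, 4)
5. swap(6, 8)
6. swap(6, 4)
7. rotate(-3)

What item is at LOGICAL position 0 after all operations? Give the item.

Answer: B

Derivation:
After op 1 (replace(2, 'j')): offset=0, physical=[A,B,j,D,E,F,G,H,I], logical=[A,B,j,D,E,F,G,H,I]
After op 2 (replace(2, 'h')): offset=0, physical=[A,B,h,D,E,F,G,H,I], logical=[A,B,h,D,E,F,G,H,I]
After op 3 (swap(0, 8)): offset=0, physical=[I,B,h,D,E,F,G,H,A], logical=[I,B,h,D,E,F,G,H,A]
After op 4 (swap(1, 4)): offset=0, physical=[I,E,h,D,B,F,G,H,A], logical=[I,E,h,D,B,F,G,H,A]
After op 5 (swap(6, 8)): offset=0, physical=[I,E,h,D,B,F,A,H,G], logical=[I,E,h,D,B,F,A,H,G]
After op 6 (swap(6, 4)): offset=0, physical=[I,E,h,D,A,F,B,H,G], logical=[I,E,h,D,A,F,B,H,G]
After op 7 (rotate(-3)): offset=6, physical=[I,E,h,D,A,F,B,H,G], logical=[B,H,G,I,E,h,D,A,F]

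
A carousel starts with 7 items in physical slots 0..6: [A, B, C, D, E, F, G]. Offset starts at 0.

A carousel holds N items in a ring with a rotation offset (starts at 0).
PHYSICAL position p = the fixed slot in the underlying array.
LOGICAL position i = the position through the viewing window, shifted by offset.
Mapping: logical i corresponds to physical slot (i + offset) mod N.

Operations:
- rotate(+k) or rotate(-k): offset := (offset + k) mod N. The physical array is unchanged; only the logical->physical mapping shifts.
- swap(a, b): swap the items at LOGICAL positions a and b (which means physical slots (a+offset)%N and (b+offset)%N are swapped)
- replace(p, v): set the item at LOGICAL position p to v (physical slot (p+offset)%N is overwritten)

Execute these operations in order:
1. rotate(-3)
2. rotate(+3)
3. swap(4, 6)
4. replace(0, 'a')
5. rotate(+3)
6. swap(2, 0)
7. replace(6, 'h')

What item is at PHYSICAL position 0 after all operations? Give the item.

Answer: a

Derivation:
After op 1 (rotate(-3)): offset=4, physical=[A,B,C,D,E,F,G], logical=[E,F,G,A,B,C,D]
After op 2 (rotate(+3)): offset=0, physical=[A,B,C,D,E,F,G], logical=[A,B,C,D,E,F,G]
After op 3 (swap(4, 6)): offset=0, physical=[A,B,C,D,G,F,E], logical=[A,B,C,D,G,F,E]
After op 4 (replace(0, 'a')): offset=0, physical=[a,B,C,D,G,F,E], logical=[a,B,C,D,G,F,E]
After op 5 (rotate(+3)): offset=3, physical=[a,B,C,D,G,F,E], logical=[D,G,F,E,a,B,C]
After op 6 (swap(2, 0)): offset=3, physical=[a,B,C,F,G,D,E], logical=[F,G,D,E,a,B,C]
After op 7 (replace(6, 'h')): offset=3, physical=[a,B,h,F,G,D,E], logical=[F,G,D,E,a,B,h]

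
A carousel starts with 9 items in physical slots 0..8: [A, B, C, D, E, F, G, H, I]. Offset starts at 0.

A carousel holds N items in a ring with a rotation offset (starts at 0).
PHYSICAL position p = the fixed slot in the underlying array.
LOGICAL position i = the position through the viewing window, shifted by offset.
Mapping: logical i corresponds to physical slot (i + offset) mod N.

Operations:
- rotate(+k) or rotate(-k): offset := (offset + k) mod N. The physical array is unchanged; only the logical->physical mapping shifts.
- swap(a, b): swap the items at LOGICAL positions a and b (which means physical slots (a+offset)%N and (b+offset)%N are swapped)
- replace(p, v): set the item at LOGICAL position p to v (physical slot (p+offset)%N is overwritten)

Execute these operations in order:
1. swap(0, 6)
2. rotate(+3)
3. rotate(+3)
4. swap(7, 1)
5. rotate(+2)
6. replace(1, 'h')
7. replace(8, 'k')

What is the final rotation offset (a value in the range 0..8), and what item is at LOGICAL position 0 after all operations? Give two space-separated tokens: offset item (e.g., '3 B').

Answer: 8 I

Derivation:
After op 1 (swap(0, 6)): offset=0, physical=[G,B,C,D,E,F,A,H,I], logical=[G,B,C,D,E,F,A,H,I]
After op 2 (rotate(+3)): offset=3, physical=[G,B,C,D,E,F,A,H,I], logical=[D,E,F,A,H,I,G,B,C]
After op 3 (rotate(+3)): offset=6, physical=[G,B,C,D,E,F,A,H,I], logical=[A,H,I,G,B,C,D,E,F]
After op 4 (swap(7, 1)): offset=6, physical=[G,B,C,D,H,F,A,E,I], logical=[A,E,I,G,B,C,D,H,F]
After op 5 (rotate(+2)): offset=8, physical=[G,B,C,D,H,F,A,E,I], logical=[I,G,B,C,D,H,F,A,E]
After op 6 (replace(1, 'h')): offset=8, physical=[h,B,C,D,H,F,A,E,I], logical=[I,h,B,C,D,H,F,A,E]
After op 7 (replace(8, 'k')): offset=8, physical=[h,B,C,D,H,F,A,k,I], logical=[I,h,B,C,D,H,F,A,k]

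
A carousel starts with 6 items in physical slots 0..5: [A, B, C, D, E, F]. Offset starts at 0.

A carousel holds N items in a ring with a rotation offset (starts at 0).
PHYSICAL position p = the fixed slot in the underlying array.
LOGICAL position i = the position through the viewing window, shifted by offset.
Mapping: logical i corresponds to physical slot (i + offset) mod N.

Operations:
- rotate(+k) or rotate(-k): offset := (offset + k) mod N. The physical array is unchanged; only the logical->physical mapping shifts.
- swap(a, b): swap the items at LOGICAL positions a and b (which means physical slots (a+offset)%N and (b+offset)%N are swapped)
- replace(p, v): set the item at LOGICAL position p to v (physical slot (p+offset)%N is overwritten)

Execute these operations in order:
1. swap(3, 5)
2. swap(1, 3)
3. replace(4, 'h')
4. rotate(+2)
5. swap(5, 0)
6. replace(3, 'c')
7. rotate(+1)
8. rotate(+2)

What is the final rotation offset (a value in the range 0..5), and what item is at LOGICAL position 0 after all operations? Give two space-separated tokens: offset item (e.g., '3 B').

Answer: 5 c

Derivation:
After op 1 (swap(3, 5)): offset=0, physical=[A,B,C,F,E,D], logical=[A,B,C,F,E,D]
After op 2 (swap(1, 3)): offset=0, physical=[A,F,C,B,E,D], logical=[A,F,C,B,E,D]
After op 3 (replace(4, 'h')): offset=0, physical=[A,F,C,B,h,D], logical=[A,F,C,B,h,D]
After op 4 (rotate(+2)): offset=2, physical=[A,F,C,B,h,D], logical=[C,B,h,D,A,F]
After op 5 (swap(5, 0)): offset=2, physical=[A,C,F,B,h,D], logical=[F,B,h,D,A,C]
After op 6 (replace(3, 'c')): offset=2, physical=[A,C,F,B,h,c], logical=[F,B,h,c,A,C]
After op 7 (rotate(+1)): offset=3, physical=[A,C,F,B,h,c], logical=[B,h,c,A,C,F]
After op 8 (rotate(+2)): offset=5, physical=[A,C,F,B,h,c], logical=[c,A,C,F,B,h]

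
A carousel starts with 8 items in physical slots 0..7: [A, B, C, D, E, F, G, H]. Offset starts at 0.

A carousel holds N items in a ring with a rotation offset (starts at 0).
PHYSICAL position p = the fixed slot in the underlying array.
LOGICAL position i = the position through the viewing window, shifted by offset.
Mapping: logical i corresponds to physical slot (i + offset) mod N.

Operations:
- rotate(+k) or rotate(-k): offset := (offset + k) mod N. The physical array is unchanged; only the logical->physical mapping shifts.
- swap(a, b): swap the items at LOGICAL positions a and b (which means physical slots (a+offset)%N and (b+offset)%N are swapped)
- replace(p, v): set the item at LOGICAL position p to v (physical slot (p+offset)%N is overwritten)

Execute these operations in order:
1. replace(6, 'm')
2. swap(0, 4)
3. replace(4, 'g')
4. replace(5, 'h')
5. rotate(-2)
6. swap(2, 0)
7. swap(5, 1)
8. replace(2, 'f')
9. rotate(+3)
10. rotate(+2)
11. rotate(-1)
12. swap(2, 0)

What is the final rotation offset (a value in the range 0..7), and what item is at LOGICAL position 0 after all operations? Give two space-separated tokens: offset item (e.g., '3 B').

After op 1 (replace(6, 'm')): offset=0, physical=[A,B,C,D,E,F,m,H], logical=[A,B,C,D,E,F,m,H]
After op 2 (swap(0, 4)): offset=0, physical=[E,B,C,D,A,F,m,H], logical=[E,B,C,D,A,F,m,H]
After op 3 (replace(4, 'g')): offset=0, physical=[E,B,C,D,g,F,m,H], logical=[E,B,C,D,g,F,m,H]
After op 4 (replace(5, 'h')): offset=0, physical=[E,B,C,D,g,h,m,H], logical=[E,B,C,D,g,h,m,H]
After op 5 (rotate(-2)): offset=6, physical=[E,B,C,D,g,h,m,H], logical=[m,H,E,B,C,D,g,h]
After op 6 (swap(2, 0)): offset=6, physical=[m,B,C,D,g,h,E,H], logical=[E,H,m,B,C,D,g,h]
After op 7 (swap(5, 1)): offset=6, physical=[m,B,C,H,g,h,E,D], logical=[E,D,m,B,C,H,g,h]
After op 8 (replace(2, 'f')): offset=6, physical=[f,B,C,H,g,h,E,D], logical=[E,D,f,B,C,H,g,h]
After op 9 (rotate(+3)): offset=1, physical=[f,B,C,H,g,h,E,D], logical=[B,C,H,g,h,E,D,f]
After op 10 (rotate(+2)): offset=3, physical=[f,B,C,H,g,h,E,D], logical=[H,g,h,E,D,f,B,C]
After op 11 (rotate(-1)): offset=2, physical=[f,B,C,H,g,h,E,D], logical=[C,H,g,h,E,D,f,B]
After op 12 (swap(2, 0)): offset=2, physical=[f,B,g,H,C,h,E,D], logical=[g,H,C,h,E,D,f,B]

Answer: 2 g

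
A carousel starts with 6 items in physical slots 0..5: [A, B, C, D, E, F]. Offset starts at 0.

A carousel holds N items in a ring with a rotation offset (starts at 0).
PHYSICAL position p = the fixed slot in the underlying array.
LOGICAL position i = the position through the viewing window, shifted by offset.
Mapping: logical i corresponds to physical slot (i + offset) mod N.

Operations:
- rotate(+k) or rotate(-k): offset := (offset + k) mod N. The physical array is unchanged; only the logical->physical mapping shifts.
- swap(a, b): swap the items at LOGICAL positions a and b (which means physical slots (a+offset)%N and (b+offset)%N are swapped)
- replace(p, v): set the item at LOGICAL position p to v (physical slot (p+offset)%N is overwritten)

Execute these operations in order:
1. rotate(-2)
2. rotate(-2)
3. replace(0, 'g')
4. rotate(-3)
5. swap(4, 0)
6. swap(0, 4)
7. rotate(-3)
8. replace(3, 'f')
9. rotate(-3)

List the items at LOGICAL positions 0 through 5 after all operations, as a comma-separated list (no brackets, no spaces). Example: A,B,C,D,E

After op 1 (rotate(-2)): offset=4, physical=[A,B,C,D,E,F], logical=[E,F,A,B,C,D]
After op 2 (rotate(-2)): offset=2, physical=[A,B,C,D,E,F], logical=[C,D,E,F,A,B]
After op 3 (replace(0, 'g')): offset=2, physical=[A,B,g,D,E,F], logical=[g,D,E,F,A,B]
After op 4 (rotate(-3)): offset=5, physical=[A,B,g,D,E,F], logical=[F,A,B,g,D,E]
After op 5 (swap(4, 0)): offset=5, physical=[A,B,g,F,E,D], logical=[D,A,B,g,F,E]
After op 6 (swap(0, 4)): offset=5, physical=[A,B,g,D,E,F], logical=[F,A,B,g,D,E]
After op 7 (rotate(-3)): offset=2, physical=[A,B,g,D,E,F], logical=[g,D,E,F,A,B]
After op 8 (replace(3, 'f')): offset=2, physical=[A,B,g,D,E,f], logical=[g,D,E,f,A,B]
After op 9 (rotate(-3)): offset=5, physical=[A,B,g,D,E,f], logical=[f,A,B,g,D,E]

Answer: f,A,B,g,D,E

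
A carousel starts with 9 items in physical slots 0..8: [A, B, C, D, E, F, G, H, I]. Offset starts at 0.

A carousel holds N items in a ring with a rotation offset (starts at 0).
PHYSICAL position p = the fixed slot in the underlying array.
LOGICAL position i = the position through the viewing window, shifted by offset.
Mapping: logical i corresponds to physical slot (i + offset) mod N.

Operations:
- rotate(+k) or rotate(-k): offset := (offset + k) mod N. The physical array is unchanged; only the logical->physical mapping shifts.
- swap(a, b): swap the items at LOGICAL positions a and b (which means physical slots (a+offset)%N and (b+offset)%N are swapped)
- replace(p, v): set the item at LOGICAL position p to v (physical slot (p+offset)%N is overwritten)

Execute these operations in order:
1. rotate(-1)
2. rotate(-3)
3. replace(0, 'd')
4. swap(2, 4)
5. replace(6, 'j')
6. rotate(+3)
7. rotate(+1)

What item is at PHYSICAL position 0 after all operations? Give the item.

Answer: H

Derivation:
After op 1 (rotate(-1)): offset=8, physical=[A,B,C,D,E,F,G,H,I], logical=[I,A,B,C,D,E,F,G,H]
After op 2 (rotate(-3)): offset=5, physical=[A,B,C,D,E,F,G,H,I], logical=[F,G,H,I,A,B,C,D,E]
After op 3 (replace(0, 'd')): offset=5, physical=[A,B,C,D,E,d,G,H,I], logical=[d,G,H,I,A,B,C,D,E]
After op 4 (swap(2, 4)): offset=5, physical=[H,B,C,D,E,d,G,A,I], logical=[d,G,A,I,H,B,C,D,E]
After op 5 (replace(6, 'j')): offset=5, physical=[H,B,j,D,E,d,G,A,I], logical=[d,G,A,I,H,B,j,D,E]
After op 6 (rotate(+3)): offset=8, physical=[H,B,j,D,E,d,G,A,I], logical=[I,H,B,j,D,E,d,G,A]
After op 7 (rotate(+1)): offset=0, physical=[H,B,j,D,E,d,G,A,I], logical=[H,B,j,D,E,d,G,A,I]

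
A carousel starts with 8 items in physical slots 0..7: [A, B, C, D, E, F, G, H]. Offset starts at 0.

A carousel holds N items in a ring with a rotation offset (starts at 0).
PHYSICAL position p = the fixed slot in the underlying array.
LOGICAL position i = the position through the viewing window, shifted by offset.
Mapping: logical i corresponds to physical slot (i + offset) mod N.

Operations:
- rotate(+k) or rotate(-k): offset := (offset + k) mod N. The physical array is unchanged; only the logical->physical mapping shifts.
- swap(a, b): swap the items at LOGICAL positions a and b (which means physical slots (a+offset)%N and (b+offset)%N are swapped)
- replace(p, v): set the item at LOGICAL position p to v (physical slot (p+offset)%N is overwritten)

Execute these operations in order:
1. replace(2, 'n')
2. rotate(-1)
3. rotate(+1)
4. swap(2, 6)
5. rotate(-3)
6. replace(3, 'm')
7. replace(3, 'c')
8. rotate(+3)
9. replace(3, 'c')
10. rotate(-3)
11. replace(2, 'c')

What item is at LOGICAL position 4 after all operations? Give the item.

After op 1 (replace(2, 'n')): offset=0, physical=[A,B,n,D,E,F,G,H], logical=[A,B,n,D,E,F,G,H]
After op 2 (rotate(-1)): offset=7, physical=[A,B,n,D,E,F,G,H], logical=[H,A,B,n,D,E,F,G]
After op 3 (rotate(+1)): offset=0, physical=[A,B,n,D,E,F,G,H], logical=[A,B,n,D,E,F,G,H]
After op 4 (swap(2, 6)): offset=0, physical=[A,B,G,D,E,F,n,H], logical=[A,B,G,D,E,F,n,H]
After op 5 (rotate(-3)): offset=5, physical=[A,B,G,D,E,F,n,H], logical=[F,n,H,A,B,G,D,E]
After op 6 (replace(3, 'm')): offset=5, physical=[m,B,G,D,E,F,n,H], logical=[F,n,H,m,B,G,D,E]
After op 7 (replace(3, 'c')): offset=5, physical=[c,B,G,D,E,F,n,H], logical=[F,n,H,c,B,G,D,E]
After op 8 (rotate(+3)): offset=0, physical=[c,B,G,D,E,F,n,H], logical=[c,B,G,D,E,F,n,H]
After op 9 (replace(3, 'c')): offset=0, physical=[c,B,G,c,E,F,n,H], logical=[c,B,G,c,E,F,n,H]
After op 10 (rotate(-3)): offset=5, physical=[c,B,G,c,E,F,n,H], logical=[F,n,H,c,B,G,c,E]
After op 11 (replace(2, 'c')): offset=5, physical=[c,B,G,c,E,F,n,c], logical=[F,n,c,c,B,G,c,E]

Answer: B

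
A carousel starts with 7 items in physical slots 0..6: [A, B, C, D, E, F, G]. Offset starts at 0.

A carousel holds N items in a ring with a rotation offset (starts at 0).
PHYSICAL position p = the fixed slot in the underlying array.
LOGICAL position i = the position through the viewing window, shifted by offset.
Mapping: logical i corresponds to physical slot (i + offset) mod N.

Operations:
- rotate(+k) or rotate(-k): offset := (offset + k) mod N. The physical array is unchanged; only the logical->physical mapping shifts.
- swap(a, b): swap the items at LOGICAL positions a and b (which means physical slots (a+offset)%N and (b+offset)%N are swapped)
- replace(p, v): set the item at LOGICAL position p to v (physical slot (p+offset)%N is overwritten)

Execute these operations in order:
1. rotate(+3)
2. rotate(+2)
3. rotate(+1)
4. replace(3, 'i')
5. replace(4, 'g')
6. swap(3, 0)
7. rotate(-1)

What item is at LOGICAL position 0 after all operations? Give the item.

After op 1 (rotate(+3)): offset=3, physical=[A,B,C,D,E,F,G], logical=[D,E,F,G,A,B,C]
After op 2 (rotate(+2)): offset=5, physical=[A,B,C,D,E,F,G], logical=[F,G,A,B,C,D,E]
After op 3 (rotate(+1)): offset=6, physical=[A,B,C,D,E,F,G], logical=[G,A,B,C,D,E,F]
After op 4 (replace(3, 'i')): offset=6, physical=[A,B,i,D,E,F,G], logical=[G,A,B,i,D,E,F]
After op 5 (replace(4, 'g')): offset=6, physical=[A,B,i,g,E,F,G], logical=[G,A,B,i,g,E,F]
After op 6 (swap(3, 0)): offset=6, physical=[A,B,G,g,E,F,i], logical=[i,A,B,G,g,E,F]
After op 7 (rotate(-1)): offset=5, physical=[A,B,G,g,E,F,i], logical=[F,i,A,B,G,g,E]

Answer: F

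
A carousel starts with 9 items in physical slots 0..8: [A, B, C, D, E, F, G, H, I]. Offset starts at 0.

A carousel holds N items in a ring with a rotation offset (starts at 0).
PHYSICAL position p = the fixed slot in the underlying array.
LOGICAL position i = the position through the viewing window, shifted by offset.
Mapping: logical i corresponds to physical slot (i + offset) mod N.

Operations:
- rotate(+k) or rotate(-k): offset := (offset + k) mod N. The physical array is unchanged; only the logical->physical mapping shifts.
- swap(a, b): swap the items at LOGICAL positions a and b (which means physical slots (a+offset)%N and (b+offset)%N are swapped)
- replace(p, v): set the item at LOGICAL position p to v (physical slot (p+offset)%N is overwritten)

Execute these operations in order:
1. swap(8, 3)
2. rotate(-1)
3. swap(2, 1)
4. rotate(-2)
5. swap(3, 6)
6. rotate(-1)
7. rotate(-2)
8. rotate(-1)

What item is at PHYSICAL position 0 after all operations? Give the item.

Answer: I

Derivation:
After op 1 (swap(8, 3)): offset=0, physical=[A,B,C,I,E,F,G,H,D], logical=[A,B,C,I,E,F,G,H,D]
After op 2 (rotate(-1)): offset=8, physical=[A,B,C,I,E,F,G,H,D], logical=[D,A,B,C,I,E,F,G,H]
After op 3 (swap(2, 1)): offset=8, physical=[B,A,C,I,E,F,G,H,D], logical=[D,B,A,C,I,E,F,G,H]
After op 4 (rotate(-2)): offset=6, physical=[B,A,C,I,E,F,G,H,D], logical=[G,H,D,B,A,C,I,E,F]
After op 5 (swap(3, 6)): offset=6, physical=[I,A,C,B,E,F,G,H,D], logical=[G,H,D,I,A,C,B,E,F]
After op 6 (rotate(-1)): offset=5, physical=[I,A,C,B,E,F,G,H,D], logical=[F,G,H,D,I,A,C,B,E]
After op 7 (rotate(-2)): offset=3, physical=[I,A,C,B,E,F,G,H,D], logical=[B,E,F,G,H,D,I,A,C]
After op 8 (rotate(-1)): offset=2, physical=[I,A,C,B,E,F,G,H,D], logical=[C,B,E,F,G,H,D,I,A]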